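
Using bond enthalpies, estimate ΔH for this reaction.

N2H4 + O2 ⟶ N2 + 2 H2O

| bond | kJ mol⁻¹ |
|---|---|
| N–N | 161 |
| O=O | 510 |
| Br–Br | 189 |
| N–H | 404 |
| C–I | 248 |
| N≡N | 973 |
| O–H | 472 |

ΔH ≈ −574 kJ

Bonds broken (reactants):
  N–H: 4 × 404 = 1616
  N–N: 1 × 161 = 161
  O=O: 1 × 510 = 510
  Σ(broken) = 2287 kJ
Bonds formed (products):
  N≡N: 1 × 973 = 973
  O–H: 4 × 472 = 1888
  Σ(formed) = 2861 kJ
ΔH = Σ(broken) − Σ(formed) = 2287 − 2861 = −574 kJ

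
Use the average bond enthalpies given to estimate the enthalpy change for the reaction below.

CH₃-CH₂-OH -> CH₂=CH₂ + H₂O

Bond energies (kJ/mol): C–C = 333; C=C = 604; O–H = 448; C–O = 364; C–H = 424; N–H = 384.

Bonds broken (reactants):
  C–C: 1 × 333 = 333
  C–H: 5 × 424 = 2120
  C–O: 1 × 364 = 364
  O–H: 1 × 448 = 448
  Σ(broken) = 3265 kJ
Bonds formed (products):
  C–H: 4 × 424 = 1696
  C=C: 1 × 604 = 604
  O–H: 2 × 448 = 896
  Σ(formed) = 3196 kJ
ΔH = Σ(broken) − Σ(formed) = 3265 − 3196 = +69 kJ

ΔH ≈ +69 kJ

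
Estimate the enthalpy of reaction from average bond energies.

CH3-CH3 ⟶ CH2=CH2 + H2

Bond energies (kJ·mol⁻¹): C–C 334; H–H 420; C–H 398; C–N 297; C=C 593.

ΔH ≈ +117 kJ

Bonds broken (reactants):
  C–C: 1 × 334 = 334
  C–H: 6 × 398 = 2388
  Σ(broken) = 2722 kJ
Bonds formed (products):
  C–H: 4 × 398 = 1592
  C=C: 1 × 593 = 593
  H–H: 1 × 420 = 420
  Σ(formed) = 2605 kJ
ΔH = Σ(broken) − Σ(formed) = 2722 − 2605 = +117 kJ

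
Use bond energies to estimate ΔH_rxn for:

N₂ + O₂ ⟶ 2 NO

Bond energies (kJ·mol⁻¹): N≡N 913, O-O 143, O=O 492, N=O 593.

ΔH ≈ +219 kJ

Bonds broken (reactants):
  N≡N: 1 × 913 = 913
  O=O: 1 × 492 = 492
  Σ(broken) = 1405 kJ
Bonds formed (products):
  N=O: 2 × 593 = 1186
  Σ(formed) = 1186 kJ
ΔH = Σ(broken) − Σ(formed) = 1405 − 1186 = +219 kJ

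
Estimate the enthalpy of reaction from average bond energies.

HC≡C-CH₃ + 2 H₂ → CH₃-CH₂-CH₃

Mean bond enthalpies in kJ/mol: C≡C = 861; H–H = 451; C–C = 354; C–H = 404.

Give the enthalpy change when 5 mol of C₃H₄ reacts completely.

ΔH = −1035 kJ

Bonds broken (reactants):
  C≡C: 1 × 861 = 861
  C–C: 1 × 354 = 354
  C–H: 4 × 404 = 1616
  H–H: 2 × 451 = 902
  Σ(broken) = 3733 kJ
Bonds formed (products):
  C–C: 2 × 354 = 708
  C–H: 8 × 404 = 3232
  Σ(formed) = 3940 kJ
ΔH = Σ(broken) − Σ(formed) = 3733 − 3940 = −207 kJ
For 5× the reaction as written: 5 × (−207) = −1035 kJ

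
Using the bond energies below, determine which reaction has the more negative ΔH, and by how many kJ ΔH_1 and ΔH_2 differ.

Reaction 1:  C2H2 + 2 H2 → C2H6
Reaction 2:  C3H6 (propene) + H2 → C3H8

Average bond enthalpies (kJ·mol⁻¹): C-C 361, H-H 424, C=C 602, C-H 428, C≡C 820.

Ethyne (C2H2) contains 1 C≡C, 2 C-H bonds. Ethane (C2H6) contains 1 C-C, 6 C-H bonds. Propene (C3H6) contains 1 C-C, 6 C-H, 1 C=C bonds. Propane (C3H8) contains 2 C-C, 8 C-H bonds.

Reaction 1:
  Bonds broken (reactants):
    C≡C: 1 × 820 = 820
    C-H: 2 × 428 = 856
    H-H: 2 × 424 = 848
    Σ(broken) = 2524 kJ
  Bonds formed (products):
    C-C: 1 × 361 = 361
    C-H: 6 × 428 = 2568
    Σ(formed) = 2929 kJ
  ΔH_1 = 2524 − 2929 = −405 kJ
Reaction 2:
  Bonds broken (reactants):
    C-C: 1 × 361 = 361
    C-H: 6 × 428 = 2568
    C=C: 1 × 602 = 602
    H-H: 1 × 424 = 424
    Σ(broken) = 3955 kJ
  Bonds formed (products):
    C-C: 2 × 361 = 722
    C-H: 8 × 428 = 3424
    Σ(formed) = 4146 kJ
  ΔH_2 = 3955 − 4146 = −191 kJ
ΔH_1 − ΔH_2 = −214 kJ, so reaction 1 has the more negative ΔH; |ΔH_1 − ΔH_2| = 214 kJ.

Reaction 1, by 214 kJ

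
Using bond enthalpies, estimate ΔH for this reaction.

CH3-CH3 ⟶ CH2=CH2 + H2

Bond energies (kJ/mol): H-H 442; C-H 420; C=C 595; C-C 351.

ΔH ≈ +154 kJ

Bonds broken (reactants):
  C-C: 1 × 351 = 351
  C-H: 6 × 420 = 2520
  Σ(broken) = 2871 kJ
Bonds formed (products):
  C-H: 4 × 420 = 1680
  C=C: 1 × 595 = 595
  H-H: 1 × 442 = 442
  Σ(formed) = 2717 kJ
ΔH = Σ(broken) − Σ(formed) = 2871 − 2717 = +154 kJ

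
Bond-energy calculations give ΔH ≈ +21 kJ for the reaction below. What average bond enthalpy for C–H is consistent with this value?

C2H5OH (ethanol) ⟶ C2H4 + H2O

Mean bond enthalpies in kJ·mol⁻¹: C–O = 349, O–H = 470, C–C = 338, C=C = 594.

D(C–H) ≈ 398 kJ/mol

Let D be the C–H bond energy.
Σ(broken) = 1×338 + 5×D + 1×349 + 1×470 = 1157 + 5D
Σ(formed) = 4×D + 1×594 + 2×470 = 1534 + 4D
ΔH = Σ(broken) − Σ(formed) = (1157 + 5D) − (1534 + 4D) = −377 + D
Setting this equal to +21 kJ gives D = 398 kJ/mol.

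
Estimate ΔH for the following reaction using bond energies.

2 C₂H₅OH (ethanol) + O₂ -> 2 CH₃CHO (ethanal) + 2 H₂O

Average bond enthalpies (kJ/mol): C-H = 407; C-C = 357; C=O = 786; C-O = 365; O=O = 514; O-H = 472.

ΔH ≈ −458 kJ

Bonds broken (reactants):
  C-C: 2 × 357 = 714
  C-H: 10 × 407 = 4070
  C-O: 2 × 365 = 730
  O-H: 2 × 472 = 944
  O=O: 1 × 514 = 514
  Σ(broken) = 6972 kJ
Bonds formed (products):
  C-C: 2 × 357 = 714
  C-H: 8 × 407 = 3256
  C=O: 2 × 786 = 1572
  O-H: 4 × 472 = 1888
  Σ(formed) = 7430 kJ
ΔH = Σ(broken) − Σ(formed) = 6972 − 7430 = −458 kJ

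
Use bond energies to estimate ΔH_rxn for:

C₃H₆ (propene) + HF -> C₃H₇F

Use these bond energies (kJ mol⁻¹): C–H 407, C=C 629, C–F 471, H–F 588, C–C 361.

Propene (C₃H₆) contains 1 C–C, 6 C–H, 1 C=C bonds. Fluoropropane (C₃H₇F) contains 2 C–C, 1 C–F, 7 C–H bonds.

ΔH ≈ −22 kJ

Bonds broken (reactants):
  C–C: 1 × 361 = 361
  C–H: 6 × 407 = 2442
  C=C: 1 × 629 = 629
  H–F: 1 × 588 = 588
  Σ(broken) = 4020 kJ
Bonds formed (products):
  C–C: 2 × 361 = 722
  C–F: 1 × 471 = 471
  C–H: 7 × 407 = 2849
  Σ(formed) = 4042 kJ
ΔH = Σ(broken) − Σ(formed) = 4020 − 4042 = −22 kJ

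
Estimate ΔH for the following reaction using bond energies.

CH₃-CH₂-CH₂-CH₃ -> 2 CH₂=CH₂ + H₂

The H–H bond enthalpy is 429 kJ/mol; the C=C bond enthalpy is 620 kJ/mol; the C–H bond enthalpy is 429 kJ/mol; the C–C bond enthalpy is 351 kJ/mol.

Bonds broken (reactants):
  C–C: 3 × 351 = 1053
  C–H: 10 × 429 = 4290
  Σ(broken) = 5343 kJ
Bonds formed (products):
  C–H: 8 × 429 = 3432
  C=C: 2 × 620 = 1240
  H–H: 1 × 429 = 429
  Σ(formed) = 5101 kJ
ΔH = Σ(broken) − Σ(formed) = 5343 − 5101 = +242 kJ

ΔH ≈ +242 kJ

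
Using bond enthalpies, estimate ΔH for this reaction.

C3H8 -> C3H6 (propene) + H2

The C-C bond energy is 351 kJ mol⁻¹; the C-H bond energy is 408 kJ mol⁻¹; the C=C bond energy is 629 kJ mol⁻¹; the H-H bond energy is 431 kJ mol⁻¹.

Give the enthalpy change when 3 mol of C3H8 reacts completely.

ΔH = +321 kJ

Bonds broken (reactants):
  C-C: 2 × 351 = 702
  C-H: 8 × 408 = 3264
  Σ(broken) = 3966 kJ
Bonds formed (products):
  C-C: 1 × 351 = 351
  C-H: 6 × 408 = 2448
  C=C: 1 × 629 = 629
  H-H: 1 × 431 = 431
  Σ(formed) = 3859 kJ
ΔH = Σ(broken) − Σ(formed) = 3966 − 3859 = +107 kJ
For 3× the reaction as written: 3 × (+107) = +321 kJ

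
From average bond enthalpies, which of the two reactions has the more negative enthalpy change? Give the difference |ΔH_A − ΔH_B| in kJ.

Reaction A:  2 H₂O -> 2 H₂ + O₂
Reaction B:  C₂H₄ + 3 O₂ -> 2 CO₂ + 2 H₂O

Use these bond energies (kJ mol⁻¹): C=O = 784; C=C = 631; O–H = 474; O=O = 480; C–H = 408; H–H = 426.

Reaction B, by 1893 kJ

Reaction A:
  Bonds broken (reactants):
    O–H: 4 × 474 = 1896
    Σ(broken) = 1896 kJ
  Bonds formed (products):
    H–H: 2 × 426 = 852
    O=O: 1 × 480 = 480
    Σ(formed) = 1332 kJ
  ΔH_A = 1896 − 1332 = +564 kJ
Reaction B:
  Bonds broken (reactants):
    C–H: 4 × 408 = 1632
    C=C: 1 × 631 = 631
    O=O: 3 × 480 = 1440
    Σ(broken) = 3703 kJ
  Bonds formed (products):
    C=O: 4 × 784 = 3136
    O–H: 4 × 474 = 1896
    Σ(formed) = 5032 kJ
  ΔH_B = 3703 − 5032 = −1329 kJ
ΔH_A − ΔH_B = +1893 kJ, so reaction B has the more negative ΔH; |ΔH_A − ΔH_B| = 1893 kJ.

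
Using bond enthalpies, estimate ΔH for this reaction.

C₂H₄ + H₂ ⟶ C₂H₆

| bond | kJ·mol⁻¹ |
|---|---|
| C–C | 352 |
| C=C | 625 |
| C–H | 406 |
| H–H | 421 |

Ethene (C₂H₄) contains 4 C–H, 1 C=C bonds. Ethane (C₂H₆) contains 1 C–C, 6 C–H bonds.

Bonds broken (reactants):
  C–H: 4 × 406 = 1624
  C=C: 1 × 625 = 625
  H–H: 1 × 421 = 421
  Σ(broken) = 2670 kJ
Bonds formed (products):
  C–C: 1 × 352 = 352
  C–H: 6 × 406 = 2436
  Σ(formed) = 2788 kJ
ΔH = Σ(broken) − Σ(formed) = 2670 − 2788 = −118 kJ

ΔH ≈ −118 kJ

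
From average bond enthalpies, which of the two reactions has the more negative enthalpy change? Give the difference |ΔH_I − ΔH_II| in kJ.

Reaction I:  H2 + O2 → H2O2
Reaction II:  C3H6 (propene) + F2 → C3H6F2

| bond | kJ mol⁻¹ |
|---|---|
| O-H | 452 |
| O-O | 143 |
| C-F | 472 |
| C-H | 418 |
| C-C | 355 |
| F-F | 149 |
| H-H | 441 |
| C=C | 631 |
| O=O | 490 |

Reaction I:
  Bonds broken (reactants):
    H-H: 1 × 441 = 441
    O=O: 1 × 490 = 490
    Σ(broken) = 931 kJ
  Bonds formed (products):
    O-H: 2 × 452 = 904
    O-O: 1 × 143 = 143
    Σ(formed) = 1047 kJ
  ΔH_I = 931 − 1047 = −116 kJ
Reaction II:
  Bonds broken (reactants):
    C-C: 1 × 355 = 355
    C-H: 6 × 418 = 2508
    C=C: 1 × 631 = 631
    F-F: 1 × 149 = 149
    Σ(broken) = 3643 kJ
  Bonds formed (products):
    C-C: 2 × 355 = 710
    C-F: 2 × 472 = 944
    C-H: 6 × 418 = 2508
    Σ(formed) = 4162 kJ
  ΔH_II = 3643 − 4162 = −519 kJ
ΔH_I − ΔH_II = +403 kJ, so reaction II has the more negative ΔH; |ΔH_I − ΔH_II| = 403 kJ.

Reaction II, by 403 kJ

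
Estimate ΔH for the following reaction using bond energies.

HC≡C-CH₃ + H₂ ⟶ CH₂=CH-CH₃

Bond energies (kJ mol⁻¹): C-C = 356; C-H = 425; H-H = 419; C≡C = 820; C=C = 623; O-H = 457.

ΔH ≈ −234 kJ

Bonds broken (reactants):
  C≡C: 1 × 820 = 820
  C-C: 1 × 356 = 356
  C-H: 4 × 425 = 1700
  H-H: 1 × 419 = 419
  Σ(broken) = 3295 kJ
Bonds formed (products):
  C-C: 1 × 356 = 356
  C-H: 6 × 425 = 2550
  C=C: 1 × 623 = 623
  Σ(formed) = 3529 kJ
ΔH = Σ(broken) − Σ(formed) = 3295 − 3529 = −234 kJ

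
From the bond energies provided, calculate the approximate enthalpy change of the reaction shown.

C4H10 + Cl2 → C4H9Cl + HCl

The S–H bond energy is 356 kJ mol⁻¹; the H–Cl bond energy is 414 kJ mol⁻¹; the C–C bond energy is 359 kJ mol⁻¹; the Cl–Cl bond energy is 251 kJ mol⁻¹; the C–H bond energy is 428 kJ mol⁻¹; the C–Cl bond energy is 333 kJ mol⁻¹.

ΔH ≈ −68 kJ

Bonds broken (reactants):
  C–C: 3 × 359 = 1077
  C–H: 10 × 428 = 4280
  Cl–Cl: 1 × 251 = 251
  Σ(broken) = 5608 kJ
Bonds formed (products):
  C–C: 3 × 359 = 1077
  C–Cl: 1 × 333 = 333
  C–H: 9 × 428 = 3852
  H–Cl: 1 × 414 = 414
  Σ(formed) = 5676 kJ
ΔH = Σ(broken) − Σ(formed) = 5608 − 5676 = −68 kJ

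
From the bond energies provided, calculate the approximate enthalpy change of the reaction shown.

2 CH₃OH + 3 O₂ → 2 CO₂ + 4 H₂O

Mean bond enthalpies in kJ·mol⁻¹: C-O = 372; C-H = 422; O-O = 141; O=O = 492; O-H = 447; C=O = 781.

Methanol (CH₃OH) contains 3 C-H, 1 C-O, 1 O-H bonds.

Bonds broken (reactants):
  C-H: 6 × 422 = 2532
  C-O: 2 × 372 = 744
  O-H: 2 × 447 = 894
  O=O: 3 × 492 = 1476
  Σ(broken) = 5646 kJ
Bonds formed (products):
  C=O: 4 × 781 = 3124
  O-H: 8 × 447 = 3576
  Σ(formed) = 6700 kJ
ΔH = Σ(broken) − Σ(formed) = 5646 − 6700 = −1054 kJ

ΔH ≈ −1054 kJ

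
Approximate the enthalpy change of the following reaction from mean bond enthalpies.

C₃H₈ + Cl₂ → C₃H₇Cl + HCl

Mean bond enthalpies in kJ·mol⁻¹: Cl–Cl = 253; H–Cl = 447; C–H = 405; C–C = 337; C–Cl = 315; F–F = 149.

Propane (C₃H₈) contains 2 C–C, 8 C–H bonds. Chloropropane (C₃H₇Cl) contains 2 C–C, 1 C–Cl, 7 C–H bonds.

Bonds broken (reactants):
  C–C: 2 × 337 = 674
  C–H: 8 × 405 = 3240
  Cl–Cl: 1 × 253 = 253
  Σ(broken) = 4167 kJ
Bonds formed (products):
  C–C: 2 × 337 = 674
  C–Cl: 1 × 315 = 315
  C–H: 7 × 405 = 2835
  H–Cl: 1 × 447 = 447
  Σ(formed) = 4271 kJ
ΔH = Σ(broken) − Σ(formed) = 4167 − 4271 = −104 kJ

ΔH ≈ −104 kJ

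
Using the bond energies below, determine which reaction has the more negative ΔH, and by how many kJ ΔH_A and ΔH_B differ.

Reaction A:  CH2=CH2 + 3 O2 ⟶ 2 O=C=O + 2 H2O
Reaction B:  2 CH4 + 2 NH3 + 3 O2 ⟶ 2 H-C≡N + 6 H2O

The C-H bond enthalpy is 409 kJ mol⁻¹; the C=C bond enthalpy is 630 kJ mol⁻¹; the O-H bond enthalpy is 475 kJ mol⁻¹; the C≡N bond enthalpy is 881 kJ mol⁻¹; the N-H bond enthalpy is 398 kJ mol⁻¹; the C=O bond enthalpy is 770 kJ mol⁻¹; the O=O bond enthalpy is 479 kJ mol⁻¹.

Reaction A, by 94 kJ

Reaction A:
  Bonds broken (reactants):
    C-H: 4 × 409 = 1636
    C=C: 1 × 630 = 630
    O=O: 3 × 479 = 1437
    Σ(broken) = 3703 kJ
  Bonds formed (products):
    C=O: 4 × 770 = 3080
    O-H: 4 × 475 = 1900
    Σ(formed) = 4980 kJ
  ΔH_A = 3703 − 4980 = −1277 kJ
Reaction B:
  Bonds broken (reactants):
    C-H: 8 × 409 = 3272
    N-H: 6 × 398 = 2388
    O=O: 3 × 479 = 1437
    Σ(broken) = 7097 kJ
  Bonds formed (products):
    C≡N: 2 × 881 = 1762
    C-H: 2 × 409 = 818
    O-H: 12 × 475 = 5700
    Σ(formed) = 8280 kJ
  ΔH_B = 7097 − 8280 = −1183 kJ
ΔH_A − ΔH_B = −94 kJ, so reaction A has the more negative ΔH; |ΔH_A − ΔH_B| = 94 kJ.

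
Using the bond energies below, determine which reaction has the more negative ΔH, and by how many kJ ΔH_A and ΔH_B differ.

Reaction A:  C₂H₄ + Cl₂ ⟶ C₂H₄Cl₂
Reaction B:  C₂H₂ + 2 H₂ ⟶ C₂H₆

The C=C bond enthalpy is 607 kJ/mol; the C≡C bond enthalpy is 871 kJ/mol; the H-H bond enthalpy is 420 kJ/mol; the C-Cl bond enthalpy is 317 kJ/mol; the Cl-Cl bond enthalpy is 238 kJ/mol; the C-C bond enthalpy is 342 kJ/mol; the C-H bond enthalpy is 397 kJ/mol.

Reaction A:
  Bonds broken (reactants):
    C-H: 4 × 397 = 1588
    C=C: 1 × 607 = 607
    Cl-Cl: 1 × 238 = 238
    Σ(broken) = 2433 kJ
  Bonds formed (products):
    C-C: 1 × 342 = 342
    C-Cl: 2 × 317 = 634
    C-H: 4 × 397 = 1588
    Σ(formed) = 2564 kJ
  ΔH_A = 2433 − 2564 = −131 kJ
Reaction B:
  Bonds broken (reactants):
    C≡C: 1 × 871 = 871
    C-H: 2 × 397 = 794
    H-H: 2 × 420 = 840
    Σ(broken) = 2505 kJ
  Bonds formed (products):
    C-C: 1 × 342 = 342
    C-H: 6 × 397 = 2382
    Σ(formed) = 2724 kJ
  ΔH_B = 2505 − 2724 = −219 kJ
ΔH_A − ΔH_B = +88 kJ, so reaction B has the more negative ΔH; |ΔH_A − ΔH_B| = 88 kJ.

Reaction B, by 88 kJ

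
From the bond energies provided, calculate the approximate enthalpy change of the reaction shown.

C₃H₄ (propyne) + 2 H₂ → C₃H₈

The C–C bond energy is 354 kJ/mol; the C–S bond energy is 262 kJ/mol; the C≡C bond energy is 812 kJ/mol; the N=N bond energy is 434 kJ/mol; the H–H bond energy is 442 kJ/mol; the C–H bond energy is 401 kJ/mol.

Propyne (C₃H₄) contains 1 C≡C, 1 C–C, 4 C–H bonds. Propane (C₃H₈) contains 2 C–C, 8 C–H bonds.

ΔH ≈ −262 kJ

Bonds broken (reactants):
  C≡C: 1 × 812 = 812
  C–C: 1 × 354 = 354
  C–H: 4 × 401 = 1604
  H–H: 2 × 442 = 884
  Σ(broken) = 3654 kJ
Bonds formed (products):
  C–C: 2 × 354 = 708
  C–H: 8 × 401 = 3208
  Σ(formed) = 3916 kJ
ΔH = Σ(broken) − Σ(formed) = 3654 − 3916 = −262 kJ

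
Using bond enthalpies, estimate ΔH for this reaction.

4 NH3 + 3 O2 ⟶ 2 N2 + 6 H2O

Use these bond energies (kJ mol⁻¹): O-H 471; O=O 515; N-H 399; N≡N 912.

ΔH ≈ −1143 kJ

Bonds broken (reactants):
  N-H: 12 × 399 = 4788
  O=O: 3 × 515 = 1545
  Σ(broken) = 6333 kJ
Bonds formed (products):
  N≡N: 2 × 912 = 1824
  O-H: 12 × 471 = 5652
  Σ(formed) = 7476 kJ
ΔH = Σ(broken) − Σ(formed) = 6333 − 7476 = −1143 kJ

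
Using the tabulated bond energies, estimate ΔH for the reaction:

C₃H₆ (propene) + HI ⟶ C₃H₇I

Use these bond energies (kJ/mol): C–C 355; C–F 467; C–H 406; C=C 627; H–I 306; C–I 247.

ΔH ≈ −75 kJ

Bonds broken (reactants):
  C–C: 1 × 355 = 355
  C–H: 6 × 406 = 2436
  C=C: 1 × 627 = 627
  H–I: 1 × 306 = 306
  Σ(broken) = 3724 kJ
Bonds formed (products):
  C–C: 2 × 355 = 710
  C–H: 7 × 406 = 2842
  C–I: 1 × 247 = 247
  Σ(formed) = 3799 kJ
ΔH = Σ(broken) − Σ(formed) = 3724 − 3799 = −75 kJ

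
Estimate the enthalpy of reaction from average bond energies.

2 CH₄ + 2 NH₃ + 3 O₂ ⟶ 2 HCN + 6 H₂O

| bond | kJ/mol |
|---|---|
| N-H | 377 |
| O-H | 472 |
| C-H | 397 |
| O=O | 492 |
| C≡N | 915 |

ΔH ≈ −1374 kJ

Bonds broken (reactants):
  C-H: 8 × 397 = 3176
  N-H: 6 × 377 = 2262
  O=O: 3 × 492 = 1476
  Σ(broken) = 6914 kJ
Bonds formed (products):
  C≡N: 2 × 915 = 1830
  C-H: 2 × 397 = 794
  O-H: 12 × 472 = 5664
  Σ(formed) = 8288 kJ
ΔH = Σ(broken) − Σ(formed) = 6914 − 8288 = −1374 kJ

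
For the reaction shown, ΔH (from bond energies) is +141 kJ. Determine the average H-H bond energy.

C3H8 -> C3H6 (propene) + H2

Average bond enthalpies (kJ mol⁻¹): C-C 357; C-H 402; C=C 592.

Let D be the H-H bond energy.
Σ(broken) = 2×357 + 8×402 = 3930
Σ(formed) = 1×357 + 6×402 + 1×592 + 1×D = 3361 + D
ΔH = Σ(broken) − Σ(formed) = (3930) − (3361 + D) = +569 − D
Setting this equal to +141 kJ gives D = 428 kJ/mol.

D(H-H) ≈ 428 kJ/mol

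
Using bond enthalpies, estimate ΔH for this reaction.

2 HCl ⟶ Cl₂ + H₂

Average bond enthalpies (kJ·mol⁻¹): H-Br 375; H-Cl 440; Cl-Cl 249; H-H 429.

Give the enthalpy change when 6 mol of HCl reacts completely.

Bonds broken (reactants):
  H-Cl: 2 × 440 = 880
  Σ(broken) = 880 kJ
Bonds formed (products):
  Cl-Cl: 1 × 249 = 249
  H-H: 1 × 429 = 429
  Σ(formed) = 678 kJ
ΔH = Σ(broken) − Σ(formed) = 880 − 678 = +202 kJ
For 3× the reaction as written: 3 × (+202) = +606 kJ

ΔH = +606 kJ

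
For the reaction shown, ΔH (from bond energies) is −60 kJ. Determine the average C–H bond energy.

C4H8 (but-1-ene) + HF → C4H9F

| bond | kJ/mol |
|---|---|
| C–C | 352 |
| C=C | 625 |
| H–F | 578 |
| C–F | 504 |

D(C–H) ≈ 407 kJ/mol

Let D be the C–H bond energy.
Σ(broken) = 2×352 + 8×D + 1×625 + 1×578 = 1907 + 8D
Σ(formed) = 3×352 + 1×504 + 9×D = 1560 + 9D
ΔH = Σ(broken) − Σ(formed) = (1907 + 8D) − (1560 + 9D) = +347 − D
Setting this equal to −60 kJ gives D = 407 kJ/mol.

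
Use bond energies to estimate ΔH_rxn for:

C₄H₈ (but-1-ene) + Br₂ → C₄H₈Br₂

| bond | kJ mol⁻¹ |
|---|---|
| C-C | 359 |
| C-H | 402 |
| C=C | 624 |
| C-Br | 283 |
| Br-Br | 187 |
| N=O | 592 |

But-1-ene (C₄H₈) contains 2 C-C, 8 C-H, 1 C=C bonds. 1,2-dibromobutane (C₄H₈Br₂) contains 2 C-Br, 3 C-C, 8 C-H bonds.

ΔH ≈ −114 kJ

Bonds broken (reactants):
  Br-Br: 1 × 187 = 187
  C-C: 2 × 359 = 718
  C-H: 8 × 402 = 3216
  C=C: 1 × 624 = 624
  Σ(broken) = 4745 kJ
Bonds formed (products):
  C-Br: 2 × 283 = 566
  C-C: 3 × 359 = 1077
  C-H: 8 × 402 = 3216
  Σ(formed) = 4859 kJ
ΔH = Σ(broken) − Σ(formed) = 4745 − 4859 = −114 kJ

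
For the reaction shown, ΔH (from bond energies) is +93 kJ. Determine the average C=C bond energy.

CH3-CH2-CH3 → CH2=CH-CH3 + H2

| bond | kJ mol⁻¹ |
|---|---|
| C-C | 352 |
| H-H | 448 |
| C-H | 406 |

D(C=C) ≈ 623 kJ/mol

Let D be the C=C bond energy.
Σ(broken) = 2×352 + 8×406 = 3952
Σ(formed) = 1×352 + 6×406 + 1×D + 1×448 = 3236 + D
ΔH = Σ(broken) − Σ(formed) = (3952) − (3236 + D) = +716 − D
Setting this equal to +93 kJ gives D = 623 kJ/mol.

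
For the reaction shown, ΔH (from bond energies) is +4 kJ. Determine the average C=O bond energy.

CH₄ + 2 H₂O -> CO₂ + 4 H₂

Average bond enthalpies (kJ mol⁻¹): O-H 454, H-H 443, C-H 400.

Let D be the C=O bond energy.
Σ(broken) = 4×400 + 4×454 = 3416
Σ(formed) = 2×D + 4×443 = 1772 + 2D
ΔH = Σ(broken) − Σ(formed) = (3416) − (1772 + 2D) = +1644 − 2D
Setting this equal to +4 kJ gives 2D = 1640, so D = 820 kJ/mol.

D(C=O) ≈ 820 kJ/mol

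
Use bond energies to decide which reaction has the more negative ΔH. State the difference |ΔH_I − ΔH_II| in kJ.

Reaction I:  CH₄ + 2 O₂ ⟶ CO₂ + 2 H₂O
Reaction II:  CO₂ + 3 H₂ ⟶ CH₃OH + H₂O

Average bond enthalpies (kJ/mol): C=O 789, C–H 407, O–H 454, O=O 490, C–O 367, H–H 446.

Reaction I:
  Bonds broken (reactants):
    C–H: 4 × 407 = 1628
    O=O: 2 × 490 = 980
    Σ(broken) = 2608 kJ
  Bonds formed (products):
    C=O: 2 × 789 = 1578
    O–H: 4 × 454 = 1816
    Σ(formed) = 3394 kJ
  ΔH_I = 2608 − 3394 = −786 kJ
Reaction II:
  Bonds broken (reactants):
    C=O: 2 × 789 = 1578
    H–H: 3 × 446 = 1338
    Σ(broken) = 2916 kJ
  Bonds formed (products):
    C–H: 3 × 407 = 1221
    C–O: 1 × 367 = 367
    O–H: 3 × 454 = 1362
    Σ(formed) = 2950 kJ
  ΔH_II = 2916 − 2950 = −34 kJ
ΔH_I − ΔH_II = −752 kJ, so reaction I has the more negative ΔH; |ΔH_I − ΔH_II| = 752 kJ.

Reaction I, by 752 kJ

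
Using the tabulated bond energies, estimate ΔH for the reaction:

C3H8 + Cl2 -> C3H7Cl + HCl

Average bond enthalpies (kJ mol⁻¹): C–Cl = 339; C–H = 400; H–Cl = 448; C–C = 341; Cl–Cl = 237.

ΔH ≈ −150 kJ

Bonds broken (reactants):
  C–C: 2 × 341 = 682
  C–H: 8 × 400 = 3200
  Cl–Cl: 1 × 237 = 237
  Σ(broken) = 4119 kJ
Bonds formed (products):
  C–C: 2 × 341 = 682
  C–Cl: 1 × 339 = 339
  C–H: 7 × 400 = 2800
  H–Cl: 1 × 448 = 448
  Σ(formed) = 4269 kJ
ΔH = Σ(broken) − Σ(formed) = 4119 − 4269 = −150 kJ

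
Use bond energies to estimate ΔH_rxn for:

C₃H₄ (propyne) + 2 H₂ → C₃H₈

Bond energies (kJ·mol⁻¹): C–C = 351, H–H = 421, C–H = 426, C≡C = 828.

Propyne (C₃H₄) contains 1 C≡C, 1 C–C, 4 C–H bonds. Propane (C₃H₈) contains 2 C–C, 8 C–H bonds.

ΔH ≈ −385 kJ

Bonds broken (reactants):
  C≡C: 1 × 828 = 828
  C–C: 1 × 351 = 351
  C–H: 4 × 426 = 1704
  H–H: 2 × 421 = 842
  Σ(broken) = 3725 kJ
Bonds formed (products):
  C–C: 2 × 351 = 702
  C–H: 8 × 426 = 3408
  Σ(formed) = 4110 kJ
ΔH = Σ(broken) − Σ(formed) = 3725 − 4110 = −385 kJ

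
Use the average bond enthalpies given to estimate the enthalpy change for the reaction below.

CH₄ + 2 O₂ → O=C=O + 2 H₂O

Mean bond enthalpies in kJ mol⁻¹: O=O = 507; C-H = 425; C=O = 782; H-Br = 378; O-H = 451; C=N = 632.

Bonds broken (reactants):
  C-H: 4 × 425 = 1700
  O=O: 2 × 507 = 1014
  Σ(broken) = 2714 kJ
Bonds formed (products):
  C=O: 2 × 782 = 1564
  O-H: 4 × 451 = 1804
  Σ(formed) = 3368 kJ
ΔH = Σ(broken) − Σ(formed) = 2714 − 3368 = −654 kJ

ΔH ≈ −654 kJ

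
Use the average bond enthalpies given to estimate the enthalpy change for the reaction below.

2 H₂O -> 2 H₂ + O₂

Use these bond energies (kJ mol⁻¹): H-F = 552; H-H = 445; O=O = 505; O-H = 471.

ΔH ≈ +489 kJ

Bonds broken (reactants):
  O-H: 4 × 471 = 1884
  Σ(broken) = 1884 kJ
Bonds formed (products):
  H-H: 2 × 445 = 890
  O=O: 1 × 505 = 505
  Σ(formed) = 1395 kJ
ΔH = Σ(broken) − Σ(formed) = 1884 − 1395 = +489 kJ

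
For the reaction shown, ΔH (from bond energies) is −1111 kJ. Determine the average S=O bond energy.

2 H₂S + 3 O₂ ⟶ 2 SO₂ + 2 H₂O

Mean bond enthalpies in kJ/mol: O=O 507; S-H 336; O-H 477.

D(S=O) ≈ 517 kJ/mol

Let D be the S=O bond energy.
Σ(broken) = 3×507 + 4×336 = 2865
Σ(formed) = 4×477 + 4×D = 1908 + 4D
ΔH = Σ(broken) − Σ(formed) = (2865) − (1908 + 4D) = +957 − 4D
Setting this equal to −1111 kJ gives 4D = 2068, so D = 517 kJ/mol.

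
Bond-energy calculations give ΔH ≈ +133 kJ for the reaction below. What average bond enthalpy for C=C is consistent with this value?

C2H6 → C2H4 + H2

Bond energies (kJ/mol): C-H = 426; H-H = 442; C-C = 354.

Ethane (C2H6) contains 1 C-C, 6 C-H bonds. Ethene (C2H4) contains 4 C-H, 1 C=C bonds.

Let D be the C=C bond energy.
Σ(broken) = 1×354 + 6×426 = 2910
Σ(formed) = 4×426 + 1×D + 1×442 = 2146 + D
ΔH = Σ(broken) − Σ(formed) = (2910) − (2146 + D) = +764 − D
Setting this equal to +133 kJ gives D = 631 kJ/mol.

D(C=C) ≈ 631 kJ/mol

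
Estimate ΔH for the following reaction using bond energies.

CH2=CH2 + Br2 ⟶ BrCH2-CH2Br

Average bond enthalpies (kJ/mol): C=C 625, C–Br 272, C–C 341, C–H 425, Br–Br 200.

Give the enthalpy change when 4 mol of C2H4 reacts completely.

ΔH = −240 kJ

Bonds broken (reactants):
  Br–Br: 1 × 200 = 200
  C–H: 4 × 425 = 1700
  C=C: 1 × 625 = 625
  Σ(broken) = 2525 kJ
Bonds formed (products):
  C–Br: 2 × 272 = 544
  C–C: 1 × 341 = 341
  C–H: 4 × 425 = 1700
  Σ(formed) = 2585 kJ
ΔH = Σ(broken) − Σ(formed) = 2525 − 2585 = −60 kJ
For 4× the reaction as written: 4 × (−60) = −240 kJ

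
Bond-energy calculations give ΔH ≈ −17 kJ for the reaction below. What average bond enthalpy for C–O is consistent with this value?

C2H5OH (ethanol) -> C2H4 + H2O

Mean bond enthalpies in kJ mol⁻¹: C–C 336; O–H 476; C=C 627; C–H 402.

Let D be the C–O bond energy.
Σ(broken) = 1×336 + 5×402 + 1×D + 1×476 = 2822 + D
Σ(formed) = 4×402 + 1×627 + 2×476 = 3187
ΔH = Σ(broken) − Σ(formed) = (2822 + D) − (3187) = −365 + D
Setting this equal to −17 kJ gives D = 348 kJ/mol.

D(C–O) ≈ 348 kJ/mol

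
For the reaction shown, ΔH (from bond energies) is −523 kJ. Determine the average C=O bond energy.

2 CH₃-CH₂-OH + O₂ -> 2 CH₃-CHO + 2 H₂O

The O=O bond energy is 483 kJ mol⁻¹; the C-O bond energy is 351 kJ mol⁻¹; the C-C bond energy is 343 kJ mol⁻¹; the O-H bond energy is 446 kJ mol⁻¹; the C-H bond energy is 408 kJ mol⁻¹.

D(C=O) ≈ 816 kJ/mol

Let D be the C=O bond energy.
Σ(broken) = 2×343 + 10×408 + 2×351 + 2×446 + 1×483 = 6843
Σ(formed) = 2×343 + 8×408 + 2×D + 4×446 = 5734 + 2D
ΔH = Σ(broken) − Σ(formed) = (6843) − (5734 + 2D) = +1109 − 2D
Setting this equal to −523 kJ gives 2D = 1632, so D = 816 kJ/mol.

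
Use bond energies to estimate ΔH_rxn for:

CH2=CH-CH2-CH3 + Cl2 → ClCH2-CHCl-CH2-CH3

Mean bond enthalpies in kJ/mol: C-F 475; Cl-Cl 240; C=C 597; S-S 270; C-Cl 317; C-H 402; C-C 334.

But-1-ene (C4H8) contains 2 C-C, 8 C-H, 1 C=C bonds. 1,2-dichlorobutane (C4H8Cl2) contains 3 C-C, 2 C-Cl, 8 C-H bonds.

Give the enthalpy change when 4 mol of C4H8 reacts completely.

Bonds broken (reactants):
  C-C: 2 × 334 = 668
  C-H: 8 × 402 = 3216
  C=C: 1 × 597 = 597
  Cl-Cl: 1 × 240 = 240
  Σ(broken) = 4721 kJ
Bonds formed (products):
  C-C: 3 × 334 = 1002
  C-Cl: 2 × 317 = 634
  C-H: 8 × 402 = 3216
  Σ(formed) = 4852 kJ
ΔH = Σ(broken) − Σ(formed) = 4721 − 4852 = −131 kJ
For 4× the reaction as written: 4 × (−131) = −524 kJ

ΔH = −524 kJ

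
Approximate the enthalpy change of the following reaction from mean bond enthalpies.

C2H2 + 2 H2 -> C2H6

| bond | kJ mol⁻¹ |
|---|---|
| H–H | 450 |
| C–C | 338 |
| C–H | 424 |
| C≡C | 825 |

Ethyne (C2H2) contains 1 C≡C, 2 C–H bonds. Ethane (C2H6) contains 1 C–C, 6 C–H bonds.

ΔH ≈ −309 kJ

Bonds broken (reactants):
  C≡C: 1 × 825 = 825
  C–H: 2 × 424 = 848
  H–H: 2 × 450 = 900
  Σ(broken) = 2573 kJ
Bonds formed (products):
  C–C: 1 × 338 = 338
  C–H: 6 × 424 = 2544
  Σ(formed) = 2882 kJ
ΔH = Σ(broken) − Σ(formed) = 2573 − 2882 = −309 kJ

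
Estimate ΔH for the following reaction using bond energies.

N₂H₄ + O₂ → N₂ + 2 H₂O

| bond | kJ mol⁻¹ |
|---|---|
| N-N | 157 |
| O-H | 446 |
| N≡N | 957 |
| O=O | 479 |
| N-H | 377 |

ΔH ≈ −597 kJ

Bonds broken (reactants):
  N-H: 4 × 377 = 1508
  N-N: 1 × 157 = 157
  O=O: 1 × 479 = 479
  Σ(broken) = 2144 kJ
Bonds formed (products):
  N≡N: 1 × 957 = 957
  O-H: 4 × 446 = 1784
  Σ(formed) = 2741 kJ
ΔH = Σ(broken) − Σ(formed) = 2144 − 2741 = −597 kJ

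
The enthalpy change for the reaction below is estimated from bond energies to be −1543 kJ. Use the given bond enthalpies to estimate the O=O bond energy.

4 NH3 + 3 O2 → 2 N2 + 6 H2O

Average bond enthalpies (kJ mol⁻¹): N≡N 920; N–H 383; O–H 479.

D(O=O) ≈ 483 kJ/mol

Let D be the O=O bond energy.
Σ(broken) = 12×383 + 3×D = 4596 + 3D
Σ(formed) = 2×920 + 12×479 = 7588
ΔH = Σ(broken) − Σ(formed) = (4596 + 3D) − (7588) = −2992 + 3D
Setting this equal to −1543 kJ gives 3D = 1449, so D = 483 kJ/mol.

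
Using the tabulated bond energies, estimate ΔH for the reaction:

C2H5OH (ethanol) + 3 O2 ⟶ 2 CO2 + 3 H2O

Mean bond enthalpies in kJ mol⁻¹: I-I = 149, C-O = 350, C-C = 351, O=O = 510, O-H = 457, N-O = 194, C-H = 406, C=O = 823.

ΔH ≈ −1316 kJ

Bonds broken (reactants):
  C-C: 1 × 351 = 351
  C-H: 5 × 406 = 2030
  C-O: 1 × 350 = 350
  O-H: 1 × 457 = 457
  O=O: 3 × 510 = 1530
  Σ(broken) = 4718 kJ
Bonds formed (products):
  C=O: 4 × 823 = 3292
  O-H: 6 × 457 = 2742
  Σ(formed) = 6034 kJ
ΔH = Σ(broken) − Σ(formed) = 4718 − 6034 = −1316 kJ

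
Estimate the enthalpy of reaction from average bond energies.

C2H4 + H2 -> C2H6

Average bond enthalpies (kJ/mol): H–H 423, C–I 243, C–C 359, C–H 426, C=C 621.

ΔH ≈ −167 kJ

Bonds broken (reactants):
  C–H: 4 × 426 = 1704
  C=C: 1 × 621 = 621
  H–H: 1 × 423 = 423
  Σ(broken) = 2748 kJ
Bonds formed (products):
  C–C: 1 × 359 = 359
  C–H: 6 × 426 = 2556
  Σ(formed) = 2915 kJ
ΔH = Σ(broken) − Σ(formed) = 2748 − 2915 = −167 kJ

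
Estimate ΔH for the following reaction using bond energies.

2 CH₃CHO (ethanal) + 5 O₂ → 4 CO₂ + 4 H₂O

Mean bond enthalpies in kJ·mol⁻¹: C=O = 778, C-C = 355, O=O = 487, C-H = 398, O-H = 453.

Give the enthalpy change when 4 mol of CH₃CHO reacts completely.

Bonds broken (reactants):
  C-C: 2 × 355 = 710
  C-H: 8 × 398 = 3184
  C=O: 2 × 778 = 1556
  O=O: 5 × 487 = 2435
  Σ(broken) = 7885 kJ
Bonds formed (products):
  C=O: 8 × 778 = 6224
  O-H: 8 × 453 = 3624
  Σ(formed) = 9848 kJ
ΔH = Σ(broken) − Σ(formed) = 7885 − 9848 = −1963 kJ
For 2× the reaction as written: 2 × (−1963) = −3926 kJ

ΔH = −3926 kJ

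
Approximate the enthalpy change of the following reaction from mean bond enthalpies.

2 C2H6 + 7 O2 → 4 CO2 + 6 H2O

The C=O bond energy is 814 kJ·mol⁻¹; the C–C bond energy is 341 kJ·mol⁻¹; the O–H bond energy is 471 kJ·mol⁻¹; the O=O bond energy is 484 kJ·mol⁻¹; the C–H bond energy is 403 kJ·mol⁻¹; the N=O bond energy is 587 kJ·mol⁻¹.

ΔH ≈ −3258 kJ

Bonds broken (reactants):
  C–C: 2 × 341 = 682
  C–H: 12 × 403 = 4836
  O=O: 7 × 484 = 3388
  Σ(broken) = 8906 kJ
Bonds formed (products):
  C=O: 8 × 814 = 6512
  O–H: 12 × 471 = 5652
  Σ(formed) = 12164 kJ
ΔH = Σ(broken) − Σ(formed) = 8906 − 12164 = −3258 kJ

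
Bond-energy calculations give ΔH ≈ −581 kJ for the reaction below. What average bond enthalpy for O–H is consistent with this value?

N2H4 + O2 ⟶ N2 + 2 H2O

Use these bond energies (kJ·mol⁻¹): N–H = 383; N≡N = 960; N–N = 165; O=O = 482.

Let D be the O–H bond energy.
Σ(broken) = 4×383 + 1×165 + 1×482 = 2179
Σ(formed) = 1×960 + 4×D = 960 + 4D
ΔH = Σ(broken) − Σ(formed) = (2179) − (960 + 4D) = +1219 − 4D
Setting this equal to −581 kJ gives 4D = 1800, so D = 450 kJ/mol.

D(O–H) ≈ 450 kJ/mol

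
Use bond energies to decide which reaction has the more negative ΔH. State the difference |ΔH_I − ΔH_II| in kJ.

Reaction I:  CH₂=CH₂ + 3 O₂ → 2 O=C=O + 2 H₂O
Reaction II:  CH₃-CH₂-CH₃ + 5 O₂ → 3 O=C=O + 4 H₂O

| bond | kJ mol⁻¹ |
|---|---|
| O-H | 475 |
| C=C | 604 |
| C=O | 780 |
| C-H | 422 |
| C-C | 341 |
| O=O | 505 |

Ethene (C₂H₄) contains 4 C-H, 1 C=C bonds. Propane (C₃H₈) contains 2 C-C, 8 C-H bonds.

Reaction I:
  Bonds broken (reactants):
    C-H: 4 × 422 = 1688
    C=C: 1 × 604 = 604
    O=O: 3 × 505 = 1515
    Σ(broken) = 3807 kJ
  Bonds formed (products):
    C=O: 4 × 780 = 3120
    O-H: 4 × 475 = 1900
    Σ(formed) = 5020 kJ
  ΔH_I = 3807 − 5020 = −1213 kJ
Reaction II:
  Bonds broken (reactants):
    C-C: 2 × 341 = 682
    C-H: 8 × 422 = 3376
    O=O: 5 × 505 = 2525
    Σ(broken) = 6583 kJ
  Bonds formed (products):
    C=O: 6 × 780 = 4680
    O-H: 8 × 475 = 3800
    Σ(formed) = 8480 kJ
  ΔH_II = 6583 − 8480 = −1897 kJ
ΔH_I − ΔH_II = +684 kJ, so reaction II has the more negative ΔH; |ΔH_I − ΔH_II| = 684 kJ.

Reaction II, by 684 kJ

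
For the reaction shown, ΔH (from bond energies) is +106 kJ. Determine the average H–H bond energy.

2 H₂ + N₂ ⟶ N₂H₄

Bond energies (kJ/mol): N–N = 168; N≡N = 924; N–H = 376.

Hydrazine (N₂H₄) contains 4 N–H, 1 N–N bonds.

Let D be the H–H bond energy.
Σ(broken) = 2×D + 1×924 = 924 + 2D
Σ(formed) = 4×376 + 1×168 = 1672
ΔH = Σ(broken) − Σ(formed) = (924 + 2D) − (1672) = −748 + 2D
Setting this equal to +106 kJ gives 2D = 854, so D = 427 kJ/mol.

D(H–H) ≈ 427 kJ/mol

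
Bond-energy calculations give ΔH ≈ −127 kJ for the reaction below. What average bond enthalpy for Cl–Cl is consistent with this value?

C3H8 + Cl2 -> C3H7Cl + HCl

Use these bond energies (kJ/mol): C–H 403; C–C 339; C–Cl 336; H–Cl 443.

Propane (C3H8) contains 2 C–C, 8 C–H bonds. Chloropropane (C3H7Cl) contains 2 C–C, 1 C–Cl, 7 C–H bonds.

Let D be the Cl–Cl bond energy.
Σ(broken) = 2×339 + 8×403 + 1×D = 3902 + D
Σ(formed) = 2×339 + 1×336 + 7×403 + 1×443 = 4278
ΔH = Σ(broken) − Σ(formed) = (3902 + D) − (4278) = −376 + D
Setting this equal to −127 kJ gives D = 249 kJ/mol.

D(Cl–Cl) ≈ 249 kJ/mol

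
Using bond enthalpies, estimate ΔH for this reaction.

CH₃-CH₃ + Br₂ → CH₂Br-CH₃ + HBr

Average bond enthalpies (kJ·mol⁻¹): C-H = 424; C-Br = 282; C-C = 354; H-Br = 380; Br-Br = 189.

Bonds broken (reactants):
  Br-Br: 1 × 189 = 189
  C-C: 1 × 354 = 354
  C-H: 6 × 424 = 2544
  Σ(broken) = 3087 kJ
Bonds formed (products):
  C-Br: 1 × 282 = 282
  C-C: 1 × 354 = 354
  C-H: 5 × 424 = 2120
  H-Br: 1 × 380 = 380
  Σ(formed) = 3136 kJ
ΔH = Σ(broken) − Σ(formed) = 3087 − 3136 = −49 kJ

ΔH ≈ −49 kJ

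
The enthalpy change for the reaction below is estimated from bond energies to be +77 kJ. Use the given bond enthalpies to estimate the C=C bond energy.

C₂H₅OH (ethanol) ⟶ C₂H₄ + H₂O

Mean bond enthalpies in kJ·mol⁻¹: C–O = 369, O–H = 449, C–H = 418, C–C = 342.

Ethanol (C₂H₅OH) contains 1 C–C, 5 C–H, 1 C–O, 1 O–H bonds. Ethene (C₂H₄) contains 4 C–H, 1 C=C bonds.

D(C=C) ≈ 603 kJ/mol

Let D be the C=C bond energy.
Σ(broken) = 1×342 + 5×418 + 1×369 + 1×449 = 3250
Σ(formed) = 4×418 + 1×D + 2×449 = 2570 + D
ΔH = Σ(broken) − Σ(formed) = (3250) − (2570 + D) = +680 − D
Setting this equal to +77 kJ gives D = 603 kJ/mol.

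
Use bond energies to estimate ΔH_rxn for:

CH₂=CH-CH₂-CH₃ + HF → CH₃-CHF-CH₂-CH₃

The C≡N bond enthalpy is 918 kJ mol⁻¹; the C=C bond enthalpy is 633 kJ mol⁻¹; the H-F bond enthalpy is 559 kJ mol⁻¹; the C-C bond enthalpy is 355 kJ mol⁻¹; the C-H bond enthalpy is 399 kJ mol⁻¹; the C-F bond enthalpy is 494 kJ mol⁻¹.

ΔH ≈ −56 kJ

Bonds broken (reactants):
  C-C: 2 × 355 = 710
  C-H: 8 × 399 = 3192
  C=C: 1 × 633 = 633
  H-F: 1 × 559 = 559
  Σ(broken) = 5094 kJ
Bonds formed (products):
  C-C: 3 × 355 = 1065
  C-F: 1 × 494 = 494
  C-H: 9 × 399 = 3591
  Σ(formed) = 5150 kJ
ΔH = Σ(broken) − Σ(formed) = 5094 − 5150 = −56 kJ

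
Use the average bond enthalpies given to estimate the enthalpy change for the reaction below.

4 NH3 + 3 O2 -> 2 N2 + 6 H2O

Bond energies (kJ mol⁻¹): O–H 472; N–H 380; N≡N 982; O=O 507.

Bonds broken (reactants):
  N–H: 12 × 380 = 4560
  O=O: 3 × 507 = 1521
  Σ(broken) = 6081 kJ
Bonds formed (products):
  N≡N: 2 × 982 = 1964
  O–H: 12 × 472 = 5664
  Σ(formed) = 7628 kJ
ΔH = Σ(broken) − Σ(formed) = 6081 − 7628 = −1547 kJ

ΔH ≈ −1547 kJ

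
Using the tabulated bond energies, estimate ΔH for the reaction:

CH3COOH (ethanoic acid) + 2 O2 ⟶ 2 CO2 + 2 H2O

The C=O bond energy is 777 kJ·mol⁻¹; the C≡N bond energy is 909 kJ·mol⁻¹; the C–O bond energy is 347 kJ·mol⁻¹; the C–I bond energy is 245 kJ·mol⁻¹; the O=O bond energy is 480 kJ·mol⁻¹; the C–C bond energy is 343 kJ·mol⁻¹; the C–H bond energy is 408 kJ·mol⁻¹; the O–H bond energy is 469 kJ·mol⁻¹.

ΔH ≈ −864 kJ

Bonds broken (reactants):
  C–C: 1 × 343 = 343
  C–H: 3 × 408 = 1224
  C–O: 1 × 347 = 347
  C=O: 1 × 777 = 777
  O–H: 1 × 469 = 469
  O=O: 2 × 480 = 960
  Σ(broken) = 4120 kJ
Bonds formed (products):
  C=O: 4 × 777 = 3108
  O–H: 4 × 469 = 1876
  Σ(formed) = 4984 kJ
ΔH = Σ(broken) − Σ(formed) = 4120 − 4984 = −864 kJ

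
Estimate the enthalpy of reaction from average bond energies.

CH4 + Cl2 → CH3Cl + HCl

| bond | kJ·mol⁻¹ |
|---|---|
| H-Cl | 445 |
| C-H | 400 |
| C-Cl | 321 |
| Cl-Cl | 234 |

Bonds broken (reactants):
  C-H: 4 × 400 = 1600
  Cl-Cl: 1 × 234 = 234
  Σ(broken) = 1834 kJ
Bonds formed (products):
  C-Cl: 1 × 321 = 321
  C-H: 3 × 400 = 1200
  H-Cl: 1 × 445 = 445
  Σ(formed) = 1966 kJ
ΔH = Σ(broken) − Σ(formed) = 1834 − 1966 = −132 kJ

ΔH ≈ −132 kJ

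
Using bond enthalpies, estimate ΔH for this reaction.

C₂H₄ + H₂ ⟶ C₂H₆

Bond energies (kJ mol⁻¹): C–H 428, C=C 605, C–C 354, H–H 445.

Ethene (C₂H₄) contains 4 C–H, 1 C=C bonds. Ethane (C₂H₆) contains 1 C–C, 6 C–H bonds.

Bonds broken (reactants):
  C–H: 4 × 428 = 1712
  C=C: 1 × 605 = 605
  H–H: 1 × 445 = 445
  Σ(broken) = 2762 kJ
Bonds formed (products):
  C–C: 1 × 354 = 354
  C–H: 6 × 428 = 2568
  Σ(formed) = 2922 kJ
ΔH = Σ(broken) − Σ(formed) = 2762 − 2922 = −160 kJ

ΔH ≈ −160 kJ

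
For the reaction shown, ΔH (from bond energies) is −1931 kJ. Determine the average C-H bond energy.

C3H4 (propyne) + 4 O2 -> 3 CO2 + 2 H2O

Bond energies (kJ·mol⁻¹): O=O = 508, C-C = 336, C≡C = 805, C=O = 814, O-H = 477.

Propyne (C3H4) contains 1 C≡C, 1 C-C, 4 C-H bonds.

Let D be the C-H bond energy.
Σ(broken) = 1×805 + 1×336 + 4×D + 4×508 = 3173 + 4D
Σ(formed) = 6×814 + 4×477 = 6792
ΔH = Σ(broken) − Σ(formed) = (3173 + 4D) − (6792) = −3619 + 4D
Setting this equal to −1931 kJ gives 4D = 1688, so D = 422 kJ/mol.

D(C-H) ≈ 422 kJ/mol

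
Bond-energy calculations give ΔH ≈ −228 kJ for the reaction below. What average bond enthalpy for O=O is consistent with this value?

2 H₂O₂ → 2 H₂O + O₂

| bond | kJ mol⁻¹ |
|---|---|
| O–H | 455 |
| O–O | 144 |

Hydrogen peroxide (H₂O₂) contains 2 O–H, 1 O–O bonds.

Let D be the O=O bond energy.
Σ(broken) = 4×455 + 2×144 = 2108
Σ(formed) = 4×455 + 1×D = 1820 + D
ΔH = Σ(broken) − Σ(formed) = (2108) − (1820 + D) = +288 − D
Setting this equal to −228 kJ gives D = 516 kJ/mol.

D(O=O) ≈ 516 kJ/mol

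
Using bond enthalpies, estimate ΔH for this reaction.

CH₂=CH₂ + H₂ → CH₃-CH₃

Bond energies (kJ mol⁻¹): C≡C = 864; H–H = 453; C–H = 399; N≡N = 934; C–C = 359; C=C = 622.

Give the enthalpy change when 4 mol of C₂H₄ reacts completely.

Bonds broken (reactants):
  C–H: 4 × 399 = 1596
  C=C: 1 × 622 = 622
  H–H: 1 × 453 = 453
  Σ(broken) = 2671 kJ
Bonds formed (products):
  C–C: 1 × 359 = 359
  C–H: 6 × 399 = 2394
  Σ(formed) = 2753 kJ
ΔH = Σ(broken) − Σ(formed) = 2671 − 2753 = −82 kJ
For 4× the reaction as written: 4 × (−82) = −328 kJ

ΔH = −328 kJ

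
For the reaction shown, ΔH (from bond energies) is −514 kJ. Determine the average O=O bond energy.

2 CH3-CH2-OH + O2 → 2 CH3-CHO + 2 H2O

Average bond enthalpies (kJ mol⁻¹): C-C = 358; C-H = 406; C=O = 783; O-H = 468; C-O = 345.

Let D be the O=O bond energy.
Σ(broken) = 2×358 + 10×406 + 2×345 + 2×468 + 1×D = 6402 + D
Σ(formed) = 2×358 + 8×406 + 2×783 + 4×468 = 7402
ΔH = Σ(broken) − Σ(formed) = (6402 + D) − (7402) = −1000 + D
Setting this equal to −514 kJ gives D = 486 kJ/mol.

D(O=O) ≈ 486 kJ/mol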